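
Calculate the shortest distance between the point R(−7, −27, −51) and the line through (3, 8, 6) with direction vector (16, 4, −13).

Direction vector d = (16, 4, −13).
AP = (−10, −35, −57); AP·d = 441, |AP|² = 4574, |d|² = 441.
distance² = |AP|² − (AP·d)²/|d|² = 4574 − 194481/441 = 4133, so the distance is √4133.

√4133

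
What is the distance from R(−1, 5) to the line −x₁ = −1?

The normal to the line is n = (−1, 0) with |n| = 1.
|n·R − (-1)| = |1 − (-1)| = 2, so the distance is 2/1 = 2.

2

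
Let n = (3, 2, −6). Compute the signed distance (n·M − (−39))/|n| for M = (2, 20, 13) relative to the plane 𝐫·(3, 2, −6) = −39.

n·M − (-39) = 7.
|n| = 7, so the signed distance is 7/7 = 1.

1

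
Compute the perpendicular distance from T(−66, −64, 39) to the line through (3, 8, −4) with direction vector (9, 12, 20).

3√1241

Direction vector d = (9, 12, 20).
AP = (−69, −72, 43); AP·d = -625, |AP|² = 11794, |d|² = 625.
distance² = |AP|² − (AP·d)²/|d|² = 11794 − 390625/625 = 11169, so the distance is 3√1241.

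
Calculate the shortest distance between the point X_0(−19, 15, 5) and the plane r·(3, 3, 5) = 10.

d = |3·(-19) + 3·15 + 5·5 − 10| / √(9 + 9 + 25) = |3| / √43 = 3/√43.

3/√43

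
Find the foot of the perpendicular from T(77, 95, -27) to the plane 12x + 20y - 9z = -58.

(17, -5, 18)

n = (12, 20, -9), |n|² = 625, and n·T − (-58) = 3125.
t = 3125/625 = 5, so the foot is T − t·n = (77, 95, -27) − 5·(12, 20, -9) = (17, -5, 18).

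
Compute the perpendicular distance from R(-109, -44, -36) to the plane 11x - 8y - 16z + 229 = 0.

Normal vector n = (11, -8, -16), and n·(-109, -44, -36) - (-229) = -42.
|n| = √(121 + 64 + 256) = 21, so the distance is |-42|/21 = 2.

2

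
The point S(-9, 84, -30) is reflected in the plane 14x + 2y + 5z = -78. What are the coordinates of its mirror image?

n = (14, 2, 5), |n|² = 225, n·S − (-78) = -30, so t = -30/225 = -2/15.
Foot F = S − (-2/15)·n = (-107/15, 1264/15, -88/3); the reflection is 2F − S = (-79/15, 1268/15, -86/3).

(-79/15, 1268/15, -86/3)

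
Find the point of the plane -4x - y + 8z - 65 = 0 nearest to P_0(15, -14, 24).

(19, -13, 16)

The perpendicular from P_0 has direction n = (-4, -1, 8): r = (15, -14, 24) + λ(-4, -1, 8).
Substitute into the plane: n·(P_0 + λn) = 65 gives 146 + 81λ = 65, so λ = -1.
Foot = (15, -14, 24) + (-1)·(-4, -1, 8) = (19, -13, 16).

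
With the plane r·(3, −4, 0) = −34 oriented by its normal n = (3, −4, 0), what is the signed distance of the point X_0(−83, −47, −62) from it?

-27/5

n·X_0 − (-34) = -27.
|n| = 5, so the signed distance is -27/5.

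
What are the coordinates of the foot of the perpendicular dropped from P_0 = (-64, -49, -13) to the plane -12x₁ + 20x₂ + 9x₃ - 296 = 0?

n = (-12, 20, 9), |n|² = 625, and n·P_0 − 296 = -625.
t = -625/625 = -1, so the foot is P_0 − t·n = (-64, -49, -13) − (-1)·(-12, 20, 9) = (-76, -29, -4).

(-76, -29, -4)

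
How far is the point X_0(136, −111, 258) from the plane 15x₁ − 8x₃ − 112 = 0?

n = (15, 0, −8); n·P − 112 = -136; |n| = 17; distance = 136/17 = 8.

8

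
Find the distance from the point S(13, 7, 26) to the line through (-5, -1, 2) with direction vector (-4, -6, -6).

Direction vector d = (-4, -6, -6).
AP = (18, 8, 24); AP·d = -264, |AP|² = 964, |d|² = 88.
distance² = |AP|² − (AP·d)²/|d|² = 964 − 69696/88 = 172, so the distance is 2√43.

2√43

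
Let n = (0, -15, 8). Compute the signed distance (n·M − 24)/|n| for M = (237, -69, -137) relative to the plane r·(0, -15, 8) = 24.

-5

n·M − 24 = -85.
|n| = 17, so the signed distance is -85/17 = -5.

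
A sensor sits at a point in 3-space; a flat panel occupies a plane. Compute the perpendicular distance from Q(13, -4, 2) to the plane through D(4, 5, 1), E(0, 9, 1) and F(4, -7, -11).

DE = (-4, 4, 0) and DF = (0, -12, -12), so a normal is n = DE × DF = (-48, -48, 48).
Then n·(13, -4, 2) - (-384) = 48.
|n| = √(2304 + 2304 + 2304) = 48√3, so the distance is |48|/(48√3) = √3/3.

1/√3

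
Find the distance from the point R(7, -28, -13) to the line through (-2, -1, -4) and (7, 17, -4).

A direction vector is d = (9, 18, 0).
AP = (9, -27, -9); AP·d = -405, |AP|² = 891, |d|² = 405.
distance² = |AP|² − (AP·d)²/|d|² = 891 − 164025/405 = 486, so the distance is 9√6.

9√6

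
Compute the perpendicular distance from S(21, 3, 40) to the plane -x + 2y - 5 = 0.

Normal vector n = (-1, 2, 0), and n·(21, 3, 40) - 5 = -20.
|n| = √(1 + 4 + 0) = √5, so the distance is |-20|/√5 = 4√5.

4√5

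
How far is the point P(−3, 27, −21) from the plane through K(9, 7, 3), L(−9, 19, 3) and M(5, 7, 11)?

KL = (−18, 12, 0) and KM = (−4, 0, 8), so a normal is n = KL × KM = (96, 144, 48).
d = |96·(-3) + 144·27 + 48·(-21) − 2016| / √(9216 + 20736 + 2304) = |576| / (48√14) = 6√14/7.

6√14/7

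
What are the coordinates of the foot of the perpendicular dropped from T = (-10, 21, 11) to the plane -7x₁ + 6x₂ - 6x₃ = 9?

(-3, 15, 17)

The perpendicular from T has direction n = (-7, 6, -6): r = (-10, 21, 11) + μ(-7, 6, -6).
Substitute into the plane: n·(T + μn) = 9 gives 130 + 121μ = 9, so μ = -1.
Foot = (-10, 21, 11) + (-1)·(-7, 6, -6) = (-3, 15, 17).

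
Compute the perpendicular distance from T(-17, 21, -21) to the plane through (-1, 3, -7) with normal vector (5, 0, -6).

4√61/61

The plane has equation n·(r − (-1, 3, -7)) = 0, i.e. n·r = 37.
d = |5·(-17) + (-6)·(-21) − 37| / √(25 + 0 + 36) = |4| / √61 = 4/√61.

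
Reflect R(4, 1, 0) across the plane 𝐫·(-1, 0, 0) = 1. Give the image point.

(-6, 1, 0)

n = (-1, 0, 0), |n|² = 1, n·R − 1 = -5, so t = -5/1 = -5.
Foot F = R − (-5)·n = (-1, 1, 0); the reflection is 2F − R = (-6, 1, 0).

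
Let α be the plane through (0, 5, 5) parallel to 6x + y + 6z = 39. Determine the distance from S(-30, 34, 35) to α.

29√73/73

Parallel planes share the normal n = (6, 1, 6); since (0, 5, 5) lies on the plane, its equation is 6x + y + 6z = 35.
Then n·(-30, 34, 35) - 35 = 29.
|n| = √(36 + 1 + 36) = √73, so the distance is |29|/√73 = 29√73/73.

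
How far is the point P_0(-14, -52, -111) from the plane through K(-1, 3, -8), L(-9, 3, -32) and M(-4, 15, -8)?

7

KL = (-8, 0, -24) and KM = (-3, 12, 0), so a normal is n = KL × KM = (288, 72, -96).
Then n·(-14, -52, -111) - 696 = 2184.
|n| = √(82944 + 5184 + 9216) = 312, so the distance is |2184|/312 = 7.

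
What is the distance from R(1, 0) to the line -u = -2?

d = |(-1)·1 + 0·0 − (-2)| / √(1 + 0) = |1|/1 = 1.

1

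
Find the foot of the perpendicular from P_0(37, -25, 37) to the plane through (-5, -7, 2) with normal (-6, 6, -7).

(7, 5, 2)

n = (-6, 6, -7), |n|² = 121, and n·P_0 − (-26) = -605.
t = -605/121 = -5, so the foot is P_0 − t·n = (37, -25, 37) − (-5)·(-6, 6, -7) = (7, 5, 2).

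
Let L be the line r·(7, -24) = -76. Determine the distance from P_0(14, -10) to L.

d = |7·14 + (-24)·(-10) − (-76)| / √(49 + 576) = |414|/25 = 414/25.

414/25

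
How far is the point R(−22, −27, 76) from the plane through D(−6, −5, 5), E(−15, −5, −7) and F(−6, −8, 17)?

1

DE = (−9, 0, −12) and DF = (0, −3, 12), so a normal is n = DE × DF = (−36, 108, 27).
d = |(-36)·(-22) + 108·(-27) + 27·76 − (-189)| / √(1296 + 11664 + 729) = |117| / 117 = 1.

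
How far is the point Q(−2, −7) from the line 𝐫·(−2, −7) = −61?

114√53/53

The normal to the line is n = (−2, −7) with |n| = √53.
|n·Q − (-61)| = |53 − (-61)| = 114, so the distance is 114/√53.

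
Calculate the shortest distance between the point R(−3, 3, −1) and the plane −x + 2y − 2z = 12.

1/3

d = |(-1)·(-3) + 2·3 + (-2)·(-1) − 12| / √(1 + 4 + 4) = |-1| / 3 = 1/3.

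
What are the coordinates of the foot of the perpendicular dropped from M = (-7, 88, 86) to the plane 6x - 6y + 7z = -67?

(-131/11, 1022/11, 883/11)

The perpendicular from M has direction n = (6, -6, 7): r = (-7, 88, 86) + λ(6, -6, 7).
Substitute into the plane: n·(M + λn) = -67 gives 32 + 121λ = -67, so λ = -9/11.
Foot = (-7, 88, 86) + (-9/11)·(6, -6, 7) = (-131/11, 1022/11, 883/11).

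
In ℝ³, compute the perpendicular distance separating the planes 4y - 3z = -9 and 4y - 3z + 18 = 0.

With common normal n = (0, 4, -3) (|n| = 5), the distance is |(-9) − (-18)|/|n| = 9/5.

9/5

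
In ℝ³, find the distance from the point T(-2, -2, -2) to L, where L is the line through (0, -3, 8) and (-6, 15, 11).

A direction vector is d = (-6, 18, 3).
AP = (-2, 1, -10), and AP × d = (183, 66, -30).
|AP × d|² = 38745 and |d|² = 369, so the distance is √(38745/369) = √105.

√105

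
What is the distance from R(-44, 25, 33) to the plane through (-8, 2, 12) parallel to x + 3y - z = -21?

Parallel planes share the normal n = (1, 3, -1); since (-8, 2, 12) lies on the plane, its equation is x + 3y - z = -14.
Then n·(-44, 25, 33) - (-14) = 12.
|n| = √(1 + 9 + 1) = √11, so the distance is |12|/√11 = 12√11/11.

12/√11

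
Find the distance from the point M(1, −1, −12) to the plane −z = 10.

Normal vector n = (0, 0, −1), and n·(1, −1, −12) − 10 = 2.
|n| = √(0 + 0 + 1) = 1, so the distance is |2|/1 = 2.

2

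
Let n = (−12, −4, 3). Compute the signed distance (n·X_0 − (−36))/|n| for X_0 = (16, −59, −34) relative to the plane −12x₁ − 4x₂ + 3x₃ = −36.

-22/13

n·X_0 − (-36) = -22.
|n| = 13, so the signed distance is -22/13.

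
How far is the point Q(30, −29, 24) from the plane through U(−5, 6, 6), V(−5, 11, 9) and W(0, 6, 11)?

20√59/59

UV = (0, 5, 3) and UW = (5, 0, 5), so a normal is n = UV × UW = (25, 15, −25).
d = |25·30 + 15·(-29) + (-25)·24 − (-185)| / √(625 + 225 + 625) = |-100| / (5√59) = 20√59/59.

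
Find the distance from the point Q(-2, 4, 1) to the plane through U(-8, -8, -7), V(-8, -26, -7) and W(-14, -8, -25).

√10

UV = (0, -18, 0) and UW = (-6, 0, -18), so a normal is n = UV × UW = (324, 0, -108).
n = (324, 0, -108); n·P − (-1836) = 1080; |n| = 108√10; distance = 1080/(108√10) = √10.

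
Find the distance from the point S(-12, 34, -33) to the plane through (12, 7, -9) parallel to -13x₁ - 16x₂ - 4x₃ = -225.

Parallel planes share the normal n = (-13, -16, -4); since (12, 7, -9) lies on the plane, its equation is -13x₁ - 16x₂ - 4x₃ = -232.
Then n·(-12, 34, -33) - (-232) = -24.
|n| = √(169 + 256 + 16) = 21, so the distance is |-24|/21 = 8/7.

8/7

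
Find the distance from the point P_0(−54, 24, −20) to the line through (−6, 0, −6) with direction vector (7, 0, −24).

Direction vector d = (7, 0, −24).
AP = (−48, 24, −14); AP·d = 0, |AP|² = 3076, |d|² = 625.
distance² = |AP|² − (AP·d)²/|d|² = 3076 − 0/625 = 3076, so the distance is 2√769.

2√769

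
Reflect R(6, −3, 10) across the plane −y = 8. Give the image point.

n = (0, −1, 0), |n|² = 1, n·R − 8 = -5, so t = -5/1 = -5.
Foot F = R − (-5)·n = (6, −8, 10); the reflection is 2F − R = (6, −13, 10).

(6, -13, 10)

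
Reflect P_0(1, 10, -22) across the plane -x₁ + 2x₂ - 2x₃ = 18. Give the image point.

n = (-1, 2, -2), |n|² = 9, n·P_0 − 18 = 45, so t = 45/9 = 5.
Foot F = P_0 − 5·n = (6, 0, -12); the reflection is 2F − P_0 = (11, -10, -2).

(11, -10, -2)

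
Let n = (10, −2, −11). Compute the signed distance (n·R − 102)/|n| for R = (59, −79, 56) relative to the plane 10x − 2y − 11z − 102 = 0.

n·R − 102 = 30.
|n| = 15, so the signed distance is 30/15 = 2.

2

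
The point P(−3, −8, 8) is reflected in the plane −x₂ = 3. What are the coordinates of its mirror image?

With n = (0, −1, 0), the signed offset is (n·P − 3)/|n|² = 5/1 = 5.
P' = P − 2t·n = (−3, −8, 8) − 10·(0, −1, 0) = (−3, 2, 8).

(-3, 2, 8)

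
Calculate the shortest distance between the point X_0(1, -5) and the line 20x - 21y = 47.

78/29

d = |20·1 + (-21)·(-5) − 47| / √(400 + 441) = |78|/29 = 78/29.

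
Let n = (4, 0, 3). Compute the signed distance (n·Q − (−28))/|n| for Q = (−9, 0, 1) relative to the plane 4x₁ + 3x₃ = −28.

-1

n·Q − (-28) = -5.
|n| = 5, so the signed distance is -5/5 = -1.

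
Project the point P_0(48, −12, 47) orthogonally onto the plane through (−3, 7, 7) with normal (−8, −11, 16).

(56, -1, 31)

n = (−8, −11, 16), |n|² = 441, and n·P_0 − 59 = 441.
t = 441/441 = 1, so the foot is P_0 − t·n = (48, −12, 47) − 1·(−8, −11, 16) = (56, −1, 31).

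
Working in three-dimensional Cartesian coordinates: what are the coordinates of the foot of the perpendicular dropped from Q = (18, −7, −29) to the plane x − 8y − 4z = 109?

(17, 1, -25)

n = (1, −8, −4), |n|² = 81, and n·Q − 109 = 81.
t = 81/81 = 1, so the foot is Q − t·n = (18, −7, −29) − 1·(1, −8, −4) = (17, 1, −25).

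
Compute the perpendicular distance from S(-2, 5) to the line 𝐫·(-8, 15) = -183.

274/17

d = |(-8)·(-2) + 15·5 − (-183)| / √(64 + 225) = |274|/17 = 274/17.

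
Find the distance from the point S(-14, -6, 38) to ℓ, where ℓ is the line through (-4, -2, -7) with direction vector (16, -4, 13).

10√17

Direction vector d = (16, -4, 13).
AP = (-10, -4, 45), and AP × d = (128, 850, 104).
|AP × d|² = 749700 and |d|² = 441, so the distance is √(749700/441) = √1700 = 10√17.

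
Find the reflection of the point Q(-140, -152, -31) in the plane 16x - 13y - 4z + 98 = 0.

With n = (16, -13, -4), the signed offset is (n·Q − (-98))/|n|² = -42/441 = -2/21.
Q' = Q − 2t·n = (-140, -152, -31) − (-4/21)·(16, -13, -4) = (-2876/21, -3244/21, -667/21).

(-2876/21, -3244/21, -667/21)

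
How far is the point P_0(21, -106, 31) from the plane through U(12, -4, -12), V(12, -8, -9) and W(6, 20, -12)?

UV = (0, -4, 3) and UW = (-6, 24, 0), so a normal is n = UV × UW = (-72, -18, -24).
d = |(-72)·21 + (-18)·(-106) + (-24)·31 − (-504)| / √(5184 + 324 + 576) = |156| / 78 = 2.

2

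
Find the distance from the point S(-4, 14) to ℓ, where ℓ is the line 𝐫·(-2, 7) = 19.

The normal to the line is n = (-2, 7) with |n| = √53.
|n·S − 19| = |106 − 19| = 87, so the distance is 87/√53.

87√53/53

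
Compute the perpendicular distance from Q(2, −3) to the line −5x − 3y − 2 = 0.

d = |(-5)·2 + (-3)·(-3) − 2| / √(25 + 9) = |-3|/√34 = 3/√34.

3/√34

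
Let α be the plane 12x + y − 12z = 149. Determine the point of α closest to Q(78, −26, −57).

The perpendicular from Q has direction n = (12, 1, −12): r = (78, −26, −57) + μ(12, 1, −12).
Substitute into the plane: n·(Q + μn) = 149 gives 1594 + 289μ = 149, so μ = -5.
Foot = (78, −26, −57) + (-5)·(12, 1, −12) = (18, −31, 3).

(18, -31, 3)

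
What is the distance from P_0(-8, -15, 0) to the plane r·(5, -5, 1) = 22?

Normal vector n = (5, -5, 1), and n·(-8, -15, 0) - 22 = 13.
|n| = √(25 + 25 + 1) = √51, so the distance is |13|/√51 = 13/√51.

13√51/51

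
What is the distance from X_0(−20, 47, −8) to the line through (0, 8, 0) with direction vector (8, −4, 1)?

√689

Direction vector d = (8, −4, 1).
AP = (−20, 39, −8), and AP × d = (7, −44, −232).
|AP × d|² = 55809 and |d|² = 81, so the distance is √(55809/81) = √689.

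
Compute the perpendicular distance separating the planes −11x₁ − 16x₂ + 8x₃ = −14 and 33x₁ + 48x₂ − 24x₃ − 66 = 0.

8/21

Divide the second equation by -3 to match normals: −11x₁ − 16x₂ + 8x₃ = -22.
With common normal n = (−11, −16, 8) (|n| = 21), the distance is |(-14) − (-22)|/|n| = 8/21.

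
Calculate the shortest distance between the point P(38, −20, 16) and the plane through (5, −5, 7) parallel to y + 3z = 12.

Parallel planes share the normal n = (0, 1, 3); since (5, −5, 7) lies on the plane, its equation is y + 3z = 16.
n = (0, 1, 3); n·P − 16 = 12; |n| = √10; distance = 12/√10 = 6√10/5.

12/√10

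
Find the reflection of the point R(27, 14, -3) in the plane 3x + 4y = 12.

With n = (3, 4, 0), the signed offset is (n·R − 12)/|n|² = 125/25 = 5.
R' = R − 2t·n = (27, 14, -3) − 10·(3, 4, 0) = (-3, -26, -3).

(-3, -26, -3)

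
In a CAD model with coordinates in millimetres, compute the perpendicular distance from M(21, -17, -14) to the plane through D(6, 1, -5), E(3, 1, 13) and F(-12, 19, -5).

27√73/73

DE = (-3, 0, 18) and DF = (-18, 18, 0), so a normal is n = DE × DF = (-324, -324, -54).
Then n·(21, -17, -14) - (-1998) = 1458.
|n| = √(104976 + 104976 + 2916) = 54√73, so the distance is |1458|/(54√73) = 27/√73.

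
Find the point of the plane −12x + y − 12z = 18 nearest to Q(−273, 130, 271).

The perpendicular from Q has direction n = (−12, 1, −12): r = (−273, 130, 271) + μ(−12, 1, −12).
Substitute into the plane: n·(Q + μn) = 18 gives 154 + 289μ = 18, so μ = -8/17.
Foot = (−273, 130, 271) + (-8/17)·(−12, 1, −12) = (−4545/17, 2202/17, 4703/17).

(-4545/17, 2202/17, 4703/17)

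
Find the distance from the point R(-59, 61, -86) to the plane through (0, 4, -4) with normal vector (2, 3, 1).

The plane has equation n·(r − (0, 4, -4)) = 0, i.e. n·r = 8.
d = |2·(-59) + 3·61 + 1·(-86) − 8| / √(4 + 9 + 1) = |-29| / √14 = 29/√14.

29√14/14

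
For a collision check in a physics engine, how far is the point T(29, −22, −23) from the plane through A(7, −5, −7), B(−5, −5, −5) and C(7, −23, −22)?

AB = (−12, 0, 2) and AC = (0, −18, −15), so a normal is n = AB × AC = (36, −180, 216).
d = |36·29 + (-180)·(-22) + 216·(-23) − (-360)| / √(1296 + 32400 + 46656) = |396| / (36√62) = 11/√62.

11√62/62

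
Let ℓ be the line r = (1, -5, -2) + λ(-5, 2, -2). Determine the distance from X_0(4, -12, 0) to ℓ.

Direction vector d = (-5, 2, -2).
AP = (3, -7, 2); AP·d = -33, |AP|² = 62, |d|² = 33.
distance² = |AP|² − (AP·d)²/|d|² = 62 − 1089/33 = 29, so the distance is √29.

√29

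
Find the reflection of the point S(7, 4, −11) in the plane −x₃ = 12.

(7, 4, -13)

With n = (0, 0, −1), the signed offset is (n·S − 12)/|n|² = -1/1 = -1.
S' = S − 2t·n = (7, 4, −11) − (-2)·(0, 0, −1) = (7, 4, −13).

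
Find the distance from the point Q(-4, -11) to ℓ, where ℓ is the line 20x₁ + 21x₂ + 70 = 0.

241/29

d = |20·(-4) + 21·(-11) − (-70)| / √(400 + 441) = |-241|/29 = 241/29.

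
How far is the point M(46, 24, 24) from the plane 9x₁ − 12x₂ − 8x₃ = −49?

n = (9, −12, −8); n·P − (-49) = -17; |n| = 17; distance = 17/17 = 1.

1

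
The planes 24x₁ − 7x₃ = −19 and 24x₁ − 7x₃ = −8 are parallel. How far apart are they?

11/25

Both planes have normal n = (24, 0, −7), |n| = 25. Any point on the first plane is at distance |(-8) − (-19)|/|n| = 11/25 from the second.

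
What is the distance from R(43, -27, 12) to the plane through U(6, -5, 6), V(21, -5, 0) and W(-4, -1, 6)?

√6/3

UV = (15, 0, -6) and UW = (-10, 4, 0), so a normal is n = UV × UW = (24, 60, 60).
n = (24, 60, 60); n·P − 204 = -72; |n| = 36√6; distance = 72/(36√6) = 2/√6.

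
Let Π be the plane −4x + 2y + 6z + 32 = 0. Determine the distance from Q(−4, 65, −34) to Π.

13√14/14

Normal vector n = (−4, 2, 6), and n·(−4, 65, −34) − (−32) = −26.
|n| = √(16 + 4 + 36) = 2√14, so the distance is |-26|/(2√14) = 13/√14.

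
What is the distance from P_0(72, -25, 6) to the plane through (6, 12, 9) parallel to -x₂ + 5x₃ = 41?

Parallel planes share the normal n = (0, -1, 5); since (6, 12, 9) lies on the plane, its equation is -x₂ + 5x₃ = 33.
Then n·(72, -25, 6) - 33 = 22.
|n| = √(0 + 1 + 25) = √26, so the distance is |22|/√26 = 11√26/13.

22/√26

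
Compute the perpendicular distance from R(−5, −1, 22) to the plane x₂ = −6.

5

Normal vector n = (0, 1, 0), and n·(−5, −1, 22) − (−6) = 5.
|n| = √(0 + 1 + 0) = 1, so the distance is |5|/1 = 5.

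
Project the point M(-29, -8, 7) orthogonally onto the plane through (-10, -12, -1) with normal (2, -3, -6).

(-25, -14, -5)

The perpendicular from M has direction n = (2, -3, -6): r = (-29, -8, 7) + λ(2, -3, -6).
Substitute into the plane: n·(M + λn) = 22 gives -76 + 49λ = 22, so λ = 2.
Foot = (-29, -8, 7) + 2·(2, -3, -6) = (-25, -14, -5).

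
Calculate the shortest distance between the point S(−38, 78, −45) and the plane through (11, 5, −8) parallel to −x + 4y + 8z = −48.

Parallel planes share the normal n = (−1, 4, 8); since (11, 5, −8) lies on the plane, its equation is −x + 4y + 8z = -55.
Then n·(−38, 78, −45) − (−55) = 45.
|n| = √(1 + 16 + 64) = 9, so the distance is |45|/9 = 5.

5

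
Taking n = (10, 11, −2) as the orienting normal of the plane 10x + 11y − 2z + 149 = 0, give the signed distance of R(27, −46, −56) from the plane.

5/3

n·R − (-149) = 25.
|n| = 15, so the signed distance is 25/15 = 5/3.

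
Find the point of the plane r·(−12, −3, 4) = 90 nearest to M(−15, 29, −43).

The perpendicular from M has direction n = (−12, −3, 4): r = (−15, 29, −43) + t(−12, −3, 4).
Substitute into the plane: n·(M + tn) = 90 gives -79 + 169t = 90, so t = 1.
Foot = (−15, 29, −43) + 1·(−12, −3, 4) = (−27, 26, −39).

(-27, 26, -39)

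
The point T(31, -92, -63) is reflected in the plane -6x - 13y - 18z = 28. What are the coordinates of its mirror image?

n = (-6, -13, -18), |n|² = 529, n·T − 28 = 2116, so t = 2116/529 = 4.
Foot F = T − 4·n = (55, -40, 9); the reflection is 2F − T = (79, 12, 81).

(79, 12, 81)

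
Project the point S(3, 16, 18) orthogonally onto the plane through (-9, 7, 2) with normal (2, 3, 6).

n = (2, 3, 6), |n|² = 49, and n·S − 15 = 147.
t = 147/49 = 3, so the foot is S − t·n = (3, 16, 18) − 3·(2, 3, 6) = (-3, 7, 0).

(-3, 7, 0)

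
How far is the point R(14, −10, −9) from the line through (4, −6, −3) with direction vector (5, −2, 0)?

6

Direction vector d = (5, −2, 0).
AP = (10, −4, −6), and AP × d = (−12, −30, 0).
|AP × d|² = 1044 and |d|² = 29, so the distance is √(1044/29) = √36 = 6.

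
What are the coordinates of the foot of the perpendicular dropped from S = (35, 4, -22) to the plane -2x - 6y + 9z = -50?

(31, -8, -4)

The perpendicular from S has direction n = (-2, -6, 9): r = (35, 4, -22) + μ(-2, -6, 9).
Substitute into the plane: n·(S + μn) = -50 gives -292 + 121μ = -50, so μ = 2.
Foot = (35, 4, -22) + 2·(-2, -6, 9) = (31, -8, -4).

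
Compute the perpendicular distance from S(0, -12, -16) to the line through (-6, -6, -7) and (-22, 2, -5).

A direction vector is d = (-16, 8, 2).
AP = (6, -6, -9); AP·d = -162, |AP|² = 153, |d|² = 324.
distance² = |AP|² − (AP·d)²/|d|² = 153 − 26244/324 = 72, so the distance is 6√2.

6√2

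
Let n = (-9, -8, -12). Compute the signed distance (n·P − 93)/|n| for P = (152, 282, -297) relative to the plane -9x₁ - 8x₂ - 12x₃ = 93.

n·P − 93 = -153.
|n| = 17, so the signed distance is -153/17 = -9.

-9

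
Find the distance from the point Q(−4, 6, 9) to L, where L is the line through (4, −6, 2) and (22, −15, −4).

A direction vector is d = (18, −9, −6).
AP = (−8, 12, 7); AP·d = -294, |AP|² = 257, |d|² = 441.
distance² = |AP|² − (AP·d)²/|d|² = 257 − 86436/441 = 61, so the distance is √61.

√61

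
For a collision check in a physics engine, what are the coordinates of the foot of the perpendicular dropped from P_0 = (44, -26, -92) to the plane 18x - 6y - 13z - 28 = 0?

(-28, -2, -40)

The perpendicular from P_0 has direction n = (18, -6, -13): r = (44, -26, -92) + μ(18, -6, -13).
Substitute into the plane: n·(P_0 + μn) = 28 gives 2144 + 529μ = 28, so μ = -4.
Foot = (44, -26, -92) + (-4)·(18, -6, -13) = (-28, -2, -40).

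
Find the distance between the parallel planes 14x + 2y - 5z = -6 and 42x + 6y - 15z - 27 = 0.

Divide the second equation by 3 to match normals: 14x + 2y - 5z = 9.
Both planes have normal n = (14, 2, -5), |n| = 15. Any point on the first plane is at distance |9 − (-6)|/|n| = 15/15 = 1 from the second.

1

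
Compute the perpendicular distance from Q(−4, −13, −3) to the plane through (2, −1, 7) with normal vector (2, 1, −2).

4/3

The plane has equation n·(r − (2, −1, 7)) = 0, i.e. n·r = -11.
Then n·(−4, −13, −3) − (−11) = −4.
|n| = √(4 + 1 + 4) = 3, so the distance is |-4|/3 = 4/3.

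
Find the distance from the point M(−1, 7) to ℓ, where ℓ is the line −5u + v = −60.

36√26/13

d = |(-5)·(-1) + 1·7 − (-60)| / √(25 + 1) = |72|/√26 = 72/√26.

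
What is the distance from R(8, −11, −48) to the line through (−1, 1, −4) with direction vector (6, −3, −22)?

3√5

Direction vector d = (6, −3, −22).
AP = (9, −12, −44), and AP × d = (132, −66, 45).
|AP × d|² = 23805 and |d|² = 529, so the distance is √(23805/529) = √45 = 3√5.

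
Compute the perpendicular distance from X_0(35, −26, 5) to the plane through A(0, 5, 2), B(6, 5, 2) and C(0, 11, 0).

AB = (6, 0, 0) and AC = (0, 6, −2), so a normal is n = AB × AC = (0, 12, 36).
n = (0, 12, 36); n·P − 132 = -264; |n| = 12√10; distance = 264/(12√10) = 22/√10.

22/√10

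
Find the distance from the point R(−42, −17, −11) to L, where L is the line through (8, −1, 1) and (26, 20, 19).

A direction vector is d = (18, 21, 18).
AP = (−50, −16, −12); AP·d = -1452, |AP|² = 2900, |d|² = 1089.
distance² = |AP|² − (AP·d)²/|d|² = 2900 − 2108304/1089 = 964, so the distance is 2√241.

2√241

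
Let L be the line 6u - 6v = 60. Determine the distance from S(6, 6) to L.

5√2

The normal to the line is n = (6, -6) with |n| = 6√2.
|n·S − 60| = |0 − 60| = 60, so the distance is 60/(6√2) = 5√2.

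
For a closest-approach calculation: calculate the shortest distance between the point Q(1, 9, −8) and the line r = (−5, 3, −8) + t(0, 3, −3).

3√6

Direction vector d = (0, 3, −3).
AP = (6, 6, 0); AP·d = 18, |AP|² = 72, |d|² = 18.
distance² = |AP|² − (AP·d)²/|d|² = 72 − 324/18 = 54, so the distance is 3√6.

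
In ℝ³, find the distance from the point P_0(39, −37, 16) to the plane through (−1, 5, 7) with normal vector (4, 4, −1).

17√33/33

The plane has equation n·(r − (−1, 5, 7)) = 0, i.e. n·r = 9.
Then n·(39, −37, 16) − 9 = −17.
|n| = √(16 + 16 + 1) = √33, so the distance is |-17|/√33 = 17/√33.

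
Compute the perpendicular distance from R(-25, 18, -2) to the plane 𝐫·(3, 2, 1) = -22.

Normal vector n = (3, 2, 1), and n·(-25, 18, -2) - (-22) = -19.
|n| = √(9 + 4 + 1) = √14, so the distance is |-19|/√14 = 19√14/14.

19/√14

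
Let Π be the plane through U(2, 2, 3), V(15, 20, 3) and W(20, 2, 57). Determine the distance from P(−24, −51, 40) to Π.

UV = (13, 18, 0) and UW = (18, 0, 54), so a normal is n = UV × UW = (972, −702, −324).
Then n·(−24, −51, 40) − (−432) = −54.
|n| = √(944784 + 492804 + 104976) = 1242, so the distance is |-54|/1242 = 1/23.

1/23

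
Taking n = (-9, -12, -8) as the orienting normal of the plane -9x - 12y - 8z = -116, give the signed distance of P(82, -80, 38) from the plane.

n·P − (-116) = 34.
|n| = 17, so the signed distance is 34/17 = 2.

2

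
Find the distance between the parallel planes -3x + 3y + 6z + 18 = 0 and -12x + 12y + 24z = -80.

2/(3√6)

Divide the second equation by 4 to match normals: -3x + 3y + 6z = -20.
Both planes have normal n = (-3, 3, 6), |n| = 3√6. Any point on the first plane is at distance |(-20) − (-18)|/|n| = 2/(3√6) = √6/9 from the second.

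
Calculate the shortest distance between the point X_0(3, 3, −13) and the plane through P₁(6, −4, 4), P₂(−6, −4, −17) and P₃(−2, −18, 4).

P₁P₂ = (−12, 0, −21) and P₁P₃ = (−8, −14, 0), so a normal is n = P₁P₂ × P₁P₃ = (−294, 168, 168).
n = (−294, 168, 168); n·P − (-1764) = -798; |n| = 378; distance = 798/378 = 19/9.

19/9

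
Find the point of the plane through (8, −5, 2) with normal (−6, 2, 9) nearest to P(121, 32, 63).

The perpendicular from P has direction n = (−6, 2, 9): r = (121, 32, 63) + μ(−6, 2, 9).
Substitute into the plane: n·(P + μn) = -40 gives -95 + 121μ = -40, so μ = 5/11.
Foot = (121, 32, 63) + (5/11)·(−6, 2, 9) = (1301/11, 362/11, 738/11).

(1301/11, 362/11, 738/11)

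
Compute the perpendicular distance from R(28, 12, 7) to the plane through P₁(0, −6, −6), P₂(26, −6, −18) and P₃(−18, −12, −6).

P₁P₂ = (26, 0, −12) and P₁P₃ = (−18, −6, 0), so a normal is n = P₁P₂ × P₁P₃ = (−72, 216, −156).
Then n·(28, 12, 7) − (−360) = −156.
|n| = √(5184 + 46656 + 24336) = 276, so the distance is |-156|/276 = 13/23.

13/23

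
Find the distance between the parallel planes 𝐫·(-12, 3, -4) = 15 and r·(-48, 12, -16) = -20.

20/13

Divide the second equation by 4 to match normals: -12x + 3y - 4z = -5.
With common normal n = (-12, 3, -4) (|n| = 13), the distance is |15 − (-5)|/|n| = 20/13.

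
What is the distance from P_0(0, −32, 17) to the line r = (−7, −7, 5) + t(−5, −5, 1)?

√614

Direction vector d = (−5, −5, 1).
AP = (7, −25, 12); AP·d = 102, |AP|² = 818, |d|² = 51.
distance² = |AP|² − (AP·d)²/|d|² = 818 − 10404/51 = 614, so the distance is √614.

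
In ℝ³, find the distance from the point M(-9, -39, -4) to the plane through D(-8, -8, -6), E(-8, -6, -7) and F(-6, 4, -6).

21/√41

DE = (0, 2, -1) and DF = (2, 12, 0), so a normal is n = DE × DF = (12, -2, -4).
Then n·(-9, -39, -4) - (-56) = 42.
|n| = √(144 + 4 + 16) = 2√41, so the distance is |42|/(2√41) = 21/√41.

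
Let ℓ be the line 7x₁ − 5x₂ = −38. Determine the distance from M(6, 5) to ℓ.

55√74/74

d = |7·6 + (-5)·5 − (-38)| / √(49 + 25) = |55|/√74 = 55/√74.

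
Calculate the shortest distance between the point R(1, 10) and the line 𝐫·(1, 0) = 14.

13

d = |1·1 + 0·10 − 14| / √(1 + 0) = |-13|/1 = 13.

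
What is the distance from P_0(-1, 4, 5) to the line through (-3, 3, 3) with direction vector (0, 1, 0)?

Direction vector d = (0, 1, 0).
AP = (2, 1, 2), and AP × d = (-2, 0, 2).
|AP × d|² = 8 and |d|² = 1, so the distance is √8 = 2√2.

2√2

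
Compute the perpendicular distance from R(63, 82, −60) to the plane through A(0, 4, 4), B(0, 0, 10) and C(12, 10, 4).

23/√61

AB = (0, −4, 6) and AC = (12, 6, 0), so a normal is n = AB × AC = (−36, 72, 48).
Then n·(63, 82, −60) − 480 = 276.
|n| = √(1296 + 5184 + 2304) = 12√61, so the distance is |276|/(12√61) = 23/√61.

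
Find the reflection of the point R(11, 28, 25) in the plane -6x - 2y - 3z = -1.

(-37, 12, 1)

With n = (-6, -2, -3), the signed offset is (n·R − (-1))/|n|² = -196/49 = -4.
R' = R − 2t·n = (11, 28, 25) − (-8)·(-6, -2, -3) = (-37, 12, 1).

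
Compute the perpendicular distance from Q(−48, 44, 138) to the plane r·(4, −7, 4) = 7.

5

Normal vector n = (4, −7, 4), and n·(−48, 44, 138) − 7 = 45.
|n| = √(16 + 49 + 16) = 9, so the distance is |45|/9 = 5.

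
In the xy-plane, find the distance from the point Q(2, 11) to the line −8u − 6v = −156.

The normal to the line is n = (−8, −6) with |n| = 10.
|n·Q − (-156)| = |-82 − (-156)| = 74, so the distance is 74/10 = 37/5.

37/5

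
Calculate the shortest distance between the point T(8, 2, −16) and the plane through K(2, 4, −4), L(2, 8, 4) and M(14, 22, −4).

10/√14

KL = (0, 4, 8) and KM = (12, 18, 0), so a normal is n = KL × KM = (−144, 96, −48).
n = (−144, 96, −48); n·P − 288 = -480; |n| = 48√14; distance = 480/(48√14) = 10/√14.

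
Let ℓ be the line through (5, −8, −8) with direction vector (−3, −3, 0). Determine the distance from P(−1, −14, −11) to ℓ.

3

Direction vector d = (−3, −3, 0).
AP = (−6, −6, −3); AP·d = 36, |AP|² = 81, |d|² = 18.
distance² = |AP|² − (AP·d)²/|d|² = 81 − 1296/18 = 9, so the distance is 3.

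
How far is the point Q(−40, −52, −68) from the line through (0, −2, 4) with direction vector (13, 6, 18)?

Direction vector d = (13, 6, 18).
AP = (−40, −50, −72), and AP × d = (−468, −216, 410).
|AP × d|² = 433780 and |d|² = 529, so the distance is √(433780/529) = √820 = 2√205.

2√205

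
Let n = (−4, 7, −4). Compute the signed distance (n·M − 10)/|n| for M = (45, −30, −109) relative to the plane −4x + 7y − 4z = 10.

n·M − 10 = 36.
|n| = 9, so the signed distance is 36/9 = 4.

4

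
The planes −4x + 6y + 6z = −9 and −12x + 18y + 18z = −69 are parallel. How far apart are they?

7/√22

Divide the second equation by 3 to match normals: −4x + 6y + 6z = -23.
With common normal n = (−4, 6, 6) (|n| = 2√22), the distance is |(-9) − (-23)|/|n| = 14/(2√22) = 7/√22.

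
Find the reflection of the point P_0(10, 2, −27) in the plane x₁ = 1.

With n = (1, 0, 0), the signed offset is (n·P_0 − 1)/|n|² = 9/1 = 9.
P_0' = P_0 − 2t·n = (10, 2, −27) − 18·(1, 0, 0) = (−8, 2, −27).

(-8, 2, -27)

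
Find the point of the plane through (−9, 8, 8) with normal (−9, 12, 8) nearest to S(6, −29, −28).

(-21, 7, -4)

n = (−9, 12, 8), |n|² = 289, and n·S − 241 = -867.
t = -867/289 = -3, so the foot is S − t·n = (6, −29, −28) − (-3)·(−9, 12, 8) = (−21, 7, −4).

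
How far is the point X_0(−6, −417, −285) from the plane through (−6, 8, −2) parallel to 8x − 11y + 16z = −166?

7

Parallel planes share the normal n = (8, −11, 16); since (−6, 8, −2) lies on the plane, its equation is 8x − 11y + 16z = -168.
d = |8·(-6) + (-11)·(-417) + 16·(-285) − (-168)| / √(64 + 121 + 256) = |147| / 21 = 7.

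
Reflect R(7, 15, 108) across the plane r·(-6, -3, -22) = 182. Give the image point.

(-53, -15, -112)

n = (-6, -3, -22), |n|² = 529, n·R − 182 = -2645, so t = -2645/529 = -5.
Foot F = R − (-5)·n = (-23, 0, -2); the reflection is 2F − R = (-53, -15, -112).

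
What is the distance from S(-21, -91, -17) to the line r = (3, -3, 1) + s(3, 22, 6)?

6√5

Direction vector d = (3, 22, 6).
AP = (-24, -88, -18); AP·d = -2116, |AP|² = 8644, |d|² = 529.
distance² = |AP|² − (AP·d)²/|d|² = 8644 − 4477456/529 = 180, so the distance is 6√5.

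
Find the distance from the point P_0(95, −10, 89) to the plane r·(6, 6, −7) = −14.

9

Normal vector n = (6, 6, −7), and n·(95, −10, 89) − (−14) = −99.
|n| = √(36 + 36 + 49) = 11, so the distance is |-99|/11 = 9.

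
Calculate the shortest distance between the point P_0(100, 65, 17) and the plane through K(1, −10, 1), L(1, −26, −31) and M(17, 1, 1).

17/21

KL = (0, −16, −32) and KM = (16, 11, 0), so a normal is n = KL × KM = (352, −512, 256).
Then n·(100, 65, 17) − 5728 = 544.
|n| = √(123904 + 262144 + 65536) = 672, so the distance is |544|/672 = 17/21.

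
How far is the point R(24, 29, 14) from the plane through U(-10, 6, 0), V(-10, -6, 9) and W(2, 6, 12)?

UV = (0, -12, 9) and UW = (12, 0, 12), so a normal is n = UV × UW = (-144, 108, 144).
n = (-144, 108, 144); n·P − 2088 = -396; |n| = 36√41; distance = 396/(36√41) = 11/√41.

11√41/41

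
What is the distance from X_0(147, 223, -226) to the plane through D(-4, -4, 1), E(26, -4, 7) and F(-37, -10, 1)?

5

DE = (30, 0, 6) and DF = (-33, -6, 0), so a normal is n = DE × DF = (36, -198, -180).
d = |36·147 + (-198)·223 + (-180)·(-226) − 468| / √(1296 + 39204 + 32400) = |1350| / 270 = 5.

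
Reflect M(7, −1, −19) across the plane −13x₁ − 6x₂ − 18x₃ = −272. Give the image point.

n = (−13, −6, −18), |n|² = 529, n·M − (-272) = 529, so t = 529/529 = 1.
Foot F = M − 1·n = (20, 5, −1); the reflection is 2F − M = (33, 11, 17).

(33, 11, 17)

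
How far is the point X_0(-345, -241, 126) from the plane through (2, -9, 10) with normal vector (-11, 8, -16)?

The plane has equation n·(r − (2, -9, 10)) = 0, i.e. n·r = -254.
d = |(-11)·(-345) + 8·(-241) + (-16)·126 − (-254)| / √(121 + 64 + 256) = |105| / 21 = 5.

5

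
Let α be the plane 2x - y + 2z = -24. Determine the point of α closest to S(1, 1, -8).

The perpendicular from S has direction n = (2, -1, 2): r = (1, 1, -8) + t(2, -1, 2).
Substitute into the plane: n·(S + tn) = -24 gives -15 + 9t = -24, so t = -1.
Foot = (1, 1, -8) + (-1)·(2, -1, 2) = (-1, 2, -10).

(-1, 2, -10)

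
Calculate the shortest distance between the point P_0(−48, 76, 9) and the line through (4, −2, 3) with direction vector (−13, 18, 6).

Direction vector d = (−13, 18, 6).
AP = (−52, 78, 6), and AP × d = (360, 234, 78).
|AP × d|² = 190440 and |d|² = 529, so the distance is √(190440/529) = √360 = 6√10.

6√10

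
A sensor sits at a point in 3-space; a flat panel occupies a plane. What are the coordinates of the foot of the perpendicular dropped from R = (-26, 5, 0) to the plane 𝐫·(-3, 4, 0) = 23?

The perpendicular from R has direction n = (-3, 4, 0): r = (-26, 5, 0) + μ(-3, 4, 0).
Substitute into the plane: n·(R + μn) = 23 gives 98 + 25μ = 23, so μ = -3.
Foot = (-26, 5, 0) + (-3)·(-3, 4, 0) = (-17, -7, 0).

(-17, -7, 0)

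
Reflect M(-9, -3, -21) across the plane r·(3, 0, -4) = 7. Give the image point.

n = (3, 0, -4), |n|² = 25, n·M − 7 = 50, so t = 50/25 = 2.
Foot F = M − 2·n = (-15, -3, -13); the reflection is 2F − M = (-21, -3, -5).

(-21, -3, -5)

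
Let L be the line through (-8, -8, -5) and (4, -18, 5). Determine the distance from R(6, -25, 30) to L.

A direction vector is d = (12, -10, 10).
AP = (14, -17, 35); AP·d = 688, |AP|² = 1710, |d|² = 344.
distance² = |AP|² − (AP·d)²/|d|² = 1710 − 473344/344 = 334, so the distance is √334.

√334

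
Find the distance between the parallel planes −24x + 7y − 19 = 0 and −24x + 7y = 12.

7/25

With common normal n = (−24, 7, 0) (|n| = 25), the distance is |19 − 12|/|n| = 7/25.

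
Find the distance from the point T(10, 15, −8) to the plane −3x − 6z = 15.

1/√5

Normal vector n = (−3, 0, −6), and n·(10, 15, −8) − 15 = 3.
|n| = √(9 + 0 + 36) = 3√5, so the distance is |3|/(3√5) = √5/5.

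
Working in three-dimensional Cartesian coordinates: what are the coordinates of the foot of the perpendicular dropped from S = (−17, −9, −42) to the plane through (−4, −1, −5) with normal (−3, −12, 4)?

(-224/13, -129/13, -542/13)

The perpendicular from S has direction n = (−3, −12, 4): r = (−17, −9, −42) + t(−3, −12, 4).
Substitute into the plane: n·(S + tn) = 4 gives -9 + 169t = 4, so t = 1/13.
Foot = (−17, −9, −42) + (1/13)·(−3, −12, 4) = (−224/13, −129/13, −542/13).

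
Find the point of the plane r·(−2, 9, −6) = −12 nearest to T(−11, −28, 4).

The perpendicular from T has direction n = (−2, 9, −6): r = (−11, −28, 4) + λ(−2, 9, −6).
Substitute into the plane: n·(T + λn) = -12 gives -254 + 121λ = -12, so λ = 2.
Foot = (−11, −28, 4) + 2·(−2, 9, −6) = (−15, −10, −8).

(-15, -10, -8)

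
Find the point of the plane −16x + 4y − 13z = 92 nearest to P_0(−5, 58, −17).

n = (−16, 4, −13), |n|² = 441, and n·P_0 − 92 = 441.
t = 441/441 = 1, so the foot is P_0 − t·n = (−5, 58, −17) − 1·(−16, 4, −13) = (11, 54, −4).

(11, 54, -4)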